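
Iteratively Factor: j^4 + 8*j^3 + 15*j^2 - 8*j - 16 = (j + 4)*(j^3 + 4*j^2 - j - 4) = (j + 4)^2*(j^2 - 1) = (j + 1)*(j + 4)^2*(j - 1)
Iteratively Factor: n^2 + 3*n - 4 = (n + 4)*(n - 1)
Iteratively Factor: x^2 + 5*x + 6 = (x + 2)*(x + 3)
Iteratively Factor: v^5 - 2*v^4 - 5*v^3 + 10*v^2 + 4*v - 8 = (v - 2)*(v^4 - 5*v^2 + 4) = (v - 2)*(v + 2)*(v^3 - 2*v^2 - v + 2) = (v - 2)*(v + 1)*(v + 2)*(v^2 - 3*v + 2) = (v - 2)*(v - 1)*(v + 1)*(v + 2)*(v - 2)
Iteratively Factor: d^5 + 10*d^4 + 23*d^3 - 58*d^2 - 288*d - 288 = (d + 3)*(d^4 + 7*d^3 + 2*d^2 - 64*d - 96) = (d + 3)*(d + 4)*(d^3 + 3*d^2 - 10*d - 24) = (d + 3)*(d + 4)^2*(d^2 - d - 6) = (d + 2)*(d + 3)*(d + 4)^2*(d - 3)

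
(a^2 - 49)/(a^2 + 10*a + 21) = (a - 7)/(a + 3)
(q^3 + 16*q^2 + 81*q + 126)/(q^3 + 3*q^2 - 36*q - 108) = (q + 7)/(q - 6)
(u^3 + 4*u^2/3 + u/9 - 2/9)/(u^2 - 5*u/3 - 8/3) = (9*u^2 + 3*u - 2)/(3*(3*u - 8))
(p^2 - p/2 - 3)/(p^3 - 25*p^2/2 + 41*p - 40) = (2*p + 3)/(2*p^2 - 21*p + 40)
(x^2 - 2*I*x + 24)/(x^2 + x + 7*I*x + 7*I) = (x^2 - 2*I*x + 24)/(x^2 + x + 7*I*x + 7*I)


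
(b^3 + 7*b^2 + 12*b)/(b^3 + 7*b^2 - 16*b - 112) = b*(b + 3)/(b^2 + 3*b - 28)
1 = 1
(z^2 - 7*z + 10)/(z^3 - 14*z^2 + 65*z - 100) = (z - 2)/(z^2 - 9*z + 20)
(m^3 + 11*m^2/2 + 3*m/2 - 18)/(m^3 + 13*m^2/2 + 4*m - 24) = (m + 3)/(m + 4)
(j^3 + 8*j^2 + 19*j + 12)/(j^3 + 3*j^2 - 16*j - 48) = (j + 1)/(j - 4)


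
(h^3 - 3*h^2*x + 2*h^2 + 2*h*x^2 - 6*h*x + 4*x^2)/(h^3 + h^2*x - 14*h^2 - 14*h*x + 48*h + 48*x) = (h^3 - 3*h^2*x + 2*h^2 + 2*h*x^2 - 6*h*x + 4*x^2)/(h^3 + h^2*x - 14*h^2 - 14*h*x + 48*h + 48*x)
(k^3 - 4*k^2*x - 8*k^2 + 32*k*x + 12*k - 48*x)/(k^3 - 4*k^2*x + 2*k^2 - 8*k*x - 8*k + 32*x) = (k - 6)/(k + 4)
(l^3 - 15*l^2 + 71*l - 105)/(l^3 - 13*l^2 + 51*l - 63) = (l - 5)/(l - 3)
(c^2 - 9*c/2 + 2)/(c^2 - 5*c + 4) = (c - 1/2)/(c - 1)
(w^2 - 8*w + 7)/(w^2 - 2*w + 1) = (w - 7)/(w - 1)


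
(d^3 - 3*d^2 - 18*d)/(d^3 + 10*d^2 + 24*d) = (d^2 - 3*d - 18)/(d^2 + 10*d + 24)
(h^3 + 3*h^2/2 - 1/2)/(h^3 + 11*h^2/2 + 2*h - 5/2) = (h + 1)/(h + 5)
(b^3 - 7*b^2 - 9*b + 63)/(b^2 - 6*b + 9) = (b^2 - 4*b - 21)/(b - 3)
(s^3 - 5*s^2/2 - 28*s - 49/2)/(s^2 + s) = s - 7/2 - 49/(2*s)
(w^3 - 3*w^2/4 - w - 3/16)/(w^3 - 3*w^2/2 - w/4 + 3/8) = (4*w + 1)/(2*(2*w - 1))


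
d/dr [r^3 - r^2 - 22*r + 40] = 3*r^2 - 2*r - 22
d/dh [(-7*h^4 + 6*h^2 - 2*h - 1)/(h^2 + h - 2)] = (-14*h^5 - 21*h^4 + 56*h^3 + 8*h^2 - 22*h + 5)/(h^4 + 2*h^3 - 3*h^2 - 4*h + 4)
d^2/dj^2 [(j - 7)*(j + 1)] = 2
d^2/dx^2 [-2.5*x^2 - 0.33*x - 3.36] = -5.00000000000000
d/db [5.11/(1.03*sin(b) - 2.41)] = -5.2633*cos(b)/(1.03*sin(b) - 2.41)^2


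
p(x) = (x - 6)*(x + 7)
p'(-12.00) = -23.00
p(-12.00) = 90.00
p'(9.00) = 19.00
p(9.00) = 48.00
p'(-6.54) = -12.08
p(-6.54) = -5.77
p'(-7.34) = -13.68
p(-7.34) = 4.54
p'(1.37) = 3.74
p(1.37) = -38.75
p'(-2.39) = -3.78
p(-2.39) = -38.68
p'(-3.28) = -5.56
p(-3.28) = -34.52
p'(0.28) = 1.56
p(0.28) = -41.64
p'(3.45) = 7.90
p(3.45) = -26.65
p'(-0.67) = -0.34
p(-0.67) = -42.22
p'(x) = 2*x + 1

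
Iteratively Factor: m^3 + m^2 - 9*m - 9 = (m - 3)*(m^2 + 4*m + 3) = (m - 3)*(m + 1)*(m + 3)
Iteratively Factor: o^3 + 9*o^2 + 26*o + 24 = (o + 3)*(o^2 + 6*o + 8) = (o + 3)*(o + 4)*(o + 2)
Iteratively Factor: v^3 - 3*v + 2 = (v + 2)*(v^2 - 2*v + 1) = (v - 1)*(v + 2)*(v - 1)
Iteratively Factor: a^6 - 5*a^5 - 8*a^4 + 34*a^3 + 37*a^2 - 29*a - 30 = (a + 1)*(a^5 - 6*a^4 - 2*a^3 + 36*a^2 + a - 30) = (a - 1)*(a + 1)*(a^4 - 5*a^3 - 7*a^2 + 29*a + 30) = (a - 3)*(a - 1)*(a + 1)*(a^3 - 2*a^2 - 13*a - 10) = (a - 5)*(a - 3)*(a - 1)*(a + 1)*(a^2 + 3*a + 2) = (a - 5)*(a - 3)*(a - 1)*(a + 1)*(a + 2)*(a + 1)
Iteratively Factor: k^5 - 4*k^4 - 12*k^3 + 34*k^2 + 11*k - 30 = (k - 1)*(k^4 - 3*k^3 - 15*k^2 + 19*k + 30) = (k - 5)*(k - 1)*(k^3 + 2*k^2 - 5*k - 6) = (k - 5)*(k - 2)*(k - 1)*(k^2 + 4*k + 3) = (k - 5)*(k - 2)*(k - 1)*(k + 3)*(k + 1)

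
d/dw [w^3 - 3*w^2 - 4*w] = 3*w^2 - 6*w - 4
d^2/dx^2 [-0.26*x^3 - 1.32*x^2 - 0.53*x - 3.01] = -1.56*x - 2.64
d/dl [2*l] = 2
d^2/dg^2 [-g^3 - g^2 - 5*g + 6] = -6*g - 2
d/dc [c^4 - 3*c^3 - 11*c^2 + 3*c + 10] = 4*c^3 - 9*c^2 - 22*c + 3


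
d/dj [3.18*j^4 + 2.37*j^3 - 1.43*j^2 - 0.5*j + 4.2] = 12.72*j^3 + 7.11*j^2 - 2.86*j - 0.5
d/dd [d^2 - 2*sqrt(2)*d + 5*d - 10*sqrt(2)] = 2*d - 2*sqrt(2) + 5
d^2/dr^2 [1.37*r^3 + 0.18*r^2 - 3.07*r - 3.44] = 8.22*r + 0.36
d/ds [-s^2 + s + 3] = 1 - 2*s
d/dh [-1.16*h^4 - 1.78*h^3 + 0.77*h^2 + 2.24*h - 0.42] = -4.64*h^3 - 5.34*h^2 + 1.54*h + 2.24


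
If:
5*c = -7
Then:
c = -7/5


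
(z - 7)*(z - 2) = z^2 - 9*z + 14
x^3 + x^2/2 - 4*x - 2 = (x - 2)*(x + 1/2)*(x + 2)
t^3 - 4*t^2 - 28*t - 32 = (t - 8)*(t + 2)^2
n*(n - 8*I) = n^2 - 8*I*n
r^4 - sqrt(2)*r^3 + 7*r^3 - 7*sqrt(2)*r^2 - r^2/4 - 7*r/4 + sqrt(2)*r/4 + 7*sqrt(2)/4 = (r - 1/2)*(r + 1/2)*(r + 7)*(r - sqrt(2))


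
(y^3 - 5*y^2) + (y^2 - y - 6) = y^3 - 4*y^2 - y - 6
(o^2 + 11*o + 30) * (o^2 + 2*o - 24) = o^4 + 13*o^3 + 28*o^2 - 204*o - 720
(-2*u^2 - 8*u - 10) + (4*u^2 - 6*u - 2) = 2*u^2 - 14*u - 12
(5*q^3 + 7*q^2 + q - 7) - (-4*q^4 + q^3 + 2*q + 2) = 4*q^4 + 4*q^3 + 7*q^2 - q - 9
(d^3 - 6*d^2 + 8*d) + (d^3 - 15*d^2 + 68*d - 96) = 2*d^3 - 21*d^2 + 76*d - 96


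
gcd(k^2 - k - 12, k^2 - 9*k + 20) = k - 4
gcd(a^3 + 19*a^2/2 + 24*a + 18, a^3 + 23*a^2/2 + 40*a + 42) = a^2 + 8*a + 12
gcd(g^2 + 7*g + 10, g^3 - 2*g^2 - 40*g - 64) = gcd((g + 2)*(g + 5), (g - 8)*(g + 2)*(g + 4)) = g + 2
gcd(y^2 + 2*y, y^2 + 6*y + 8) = y + 2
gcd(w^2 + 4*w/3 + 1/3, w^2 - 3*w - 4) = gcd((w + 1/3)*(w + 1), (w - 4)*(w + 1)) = w + 1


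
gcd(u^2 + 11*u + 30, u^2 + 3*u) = 1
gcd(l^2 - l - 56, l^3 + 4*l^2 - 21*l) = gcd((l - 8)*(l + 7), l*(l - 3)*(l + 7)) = l + 7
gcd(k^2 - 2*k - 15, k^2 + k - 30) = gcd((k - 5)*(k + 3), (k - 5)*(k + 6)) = k - 5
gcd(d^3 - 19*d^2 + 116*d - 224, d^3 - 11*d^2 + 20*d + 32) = d^2 - 12*d + 32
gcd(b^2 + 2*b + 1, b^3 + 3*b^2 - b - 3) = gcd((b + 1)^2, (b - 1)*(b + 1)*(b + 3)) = b + 1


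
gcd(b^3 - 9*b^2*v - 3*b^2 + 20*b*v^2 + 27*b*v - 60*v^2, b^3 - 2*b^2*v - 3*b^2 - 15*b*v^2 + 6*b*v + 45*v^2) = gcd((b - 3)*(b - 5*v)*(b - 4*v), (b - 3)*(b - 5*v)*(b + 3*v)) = -b^2 + 5*b*v + 3*b - 15*v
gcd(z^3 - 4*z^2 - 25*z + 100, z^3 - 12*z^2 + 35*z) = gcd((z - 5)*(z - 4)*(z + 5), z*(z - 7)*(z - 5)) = z - 5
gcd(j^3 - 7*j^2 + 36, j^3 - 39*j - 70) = j + 2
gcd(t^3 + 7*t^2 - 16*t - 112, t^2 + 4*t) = t + 4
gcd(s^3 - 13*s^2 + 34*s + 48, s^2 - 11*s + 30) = s - 6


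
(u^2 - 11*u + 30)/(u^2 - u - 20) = (u - 6)/(u + 4)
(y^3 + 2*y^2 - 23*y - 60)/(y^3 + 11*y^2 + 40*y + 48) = (y - 5)/(y + 4)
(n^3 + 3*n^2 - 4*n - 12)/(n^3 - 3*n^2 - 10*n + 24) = (n + 2)/(n - 4)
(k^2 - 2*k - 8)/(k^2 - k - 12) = (k + 2)/(k + 3)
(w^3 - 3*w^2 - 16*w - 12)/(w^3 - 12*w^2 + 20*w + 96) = (w + 1)/(w - 8)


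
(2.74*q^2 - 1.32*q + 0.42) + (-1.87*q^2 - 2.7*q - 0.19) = 0.87*q^2 - 4.02*q + 0.23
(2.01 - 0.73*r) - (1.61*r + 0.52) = 1.49 - 2.34*r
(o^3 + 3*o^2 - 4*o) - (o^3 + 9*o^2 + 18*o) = -6*o^2 - 22*o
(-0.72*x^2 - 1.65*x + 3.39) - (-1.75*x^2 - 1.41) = 1.03*x^2 - 1.65*x + 4.8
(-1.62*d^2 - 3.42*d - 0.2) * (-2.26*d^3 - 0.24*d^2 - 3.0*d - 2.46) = 3.6612*d^5 + 8.118*d^4 + 6.1328*d^3 + 14.2932*d^2 + 9.0132*d + 0.492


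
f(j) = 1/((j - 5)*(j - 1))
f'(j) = -1/((j - 5)*(j - 1)^2) - 1/((j - 5)^2*(j - 1))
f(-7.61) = 0.01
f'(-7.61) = 0.00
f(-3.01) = 0.03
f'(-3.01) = 0.01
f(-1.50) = 0.06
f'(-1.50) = 0.03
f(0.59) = 0.55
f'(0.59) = 1.47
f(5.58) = 0.38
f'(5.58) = -0.73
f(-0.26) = 0.15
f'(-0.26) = 0.15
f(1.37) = -0.74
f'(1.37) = 1.81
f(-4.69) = 0.02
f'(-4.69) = 0.01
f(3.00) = -0.25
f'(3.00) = 0.00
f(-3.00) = 0.03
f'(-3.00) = 0.01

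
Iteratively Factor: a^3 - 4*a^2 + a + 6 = (a - 2)*(a^2 - 2*a - 3) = (a - 2)*(a + 1)*(a - 3)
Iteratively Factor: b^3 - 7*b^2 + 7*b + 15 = (b + 1)*(b^2 - 8*b + 15) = (b - 5)*(b + 1)*(b - 3)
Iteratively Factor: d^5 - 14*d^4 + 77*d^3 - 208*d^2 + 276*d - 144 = (d - 3)*(d^4 - 11*d^3 + 44*d^2 - 76*d + 48) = (d - 3)*(d - 2)*(d^3 - 9*d^2 + 26*d - 24) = (d - 4)*(d - 3)*(d - 2)*(d^2 - 5*d + 6) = (d - 4)*(d - 3)^2*(d - 2)*(d - 2)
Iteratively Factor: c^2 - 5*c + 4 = (c - 4)*(c - 1)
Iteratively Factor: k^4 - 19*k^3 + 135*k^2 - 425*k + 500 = (k - 4)*(k^3 - 15*k^2 + 75*k - 125) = (k - 5)*(k - 4)*(k^2 - 10*k + 25) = (k - 5)^2*(k - 4)*(k - 5)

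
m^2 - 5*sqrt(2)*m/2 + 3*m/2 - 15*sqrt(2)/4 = (m + 3/2)*(m - 5*sqrt(2)/2)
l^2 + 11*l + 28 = (l + 4)*(l + 7)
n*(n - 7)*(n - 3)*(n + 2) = n^4 - 8*n^3 + n^2 + 42*n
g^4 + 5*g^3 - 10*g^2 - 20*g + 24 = (g - 2)*(g - 1)*(g + 2)*(g + 6)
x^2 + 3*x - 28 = (x - 4)*(x + 7)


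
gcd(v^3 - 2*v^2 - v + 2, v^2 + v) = v + 1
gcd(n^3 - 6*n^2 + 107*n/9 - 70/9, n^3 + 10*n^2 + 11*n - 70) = n - 2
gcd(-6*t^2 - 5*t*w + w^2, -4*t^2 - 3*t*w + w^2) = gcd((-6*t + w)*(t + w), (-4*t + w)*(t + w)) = t + w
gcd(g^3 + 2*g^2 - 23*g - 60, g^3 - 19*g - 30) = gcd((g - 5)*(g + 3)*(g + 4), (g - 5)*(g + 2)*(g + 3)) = g^2 - 2*g - 15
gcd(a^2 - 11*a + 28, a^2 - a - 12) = a - 4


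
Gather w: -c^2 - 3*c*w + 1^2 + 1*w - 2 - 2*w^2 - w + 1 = -c^2 - 3*c*w - 2*w^2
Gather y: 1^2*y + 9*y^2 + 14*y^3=14*y^3 + 9*y^2 + y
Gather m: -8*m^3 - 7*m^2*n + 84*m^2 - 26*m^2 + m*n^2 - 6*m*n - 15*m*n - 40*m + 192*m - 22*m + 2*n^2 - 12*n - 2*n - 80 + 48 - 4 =-8*m^3 + m^2*(58 - 7*n) + m*(n^2 - 21*n + 130) + 2*n^2 - 14*n - 36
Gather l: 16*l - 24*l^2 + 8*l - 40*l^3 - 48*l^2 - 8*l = -40*l^3 - 72*l^2 + 16*l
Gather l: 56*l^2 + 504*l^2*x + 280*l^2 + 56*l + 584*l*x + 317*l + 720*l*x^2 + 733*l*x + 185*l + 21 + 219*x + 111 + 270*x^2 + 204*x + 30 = l^2*(504*x + 336) + l*(720*x^2 + 1317*x + 558) + 270*x^2 + 423*x + 162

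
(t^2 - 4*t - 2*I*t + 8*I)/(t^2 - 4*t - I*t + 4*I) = (t - 2*I)/(t - I)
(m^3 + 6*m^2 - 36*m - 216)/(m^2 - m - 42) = (m^2 - 36)/(m - 7)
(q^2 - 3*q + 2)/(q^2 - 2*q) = (q - 1)/q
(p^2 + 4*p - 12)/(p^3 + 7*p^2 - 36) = 1/(p + 3)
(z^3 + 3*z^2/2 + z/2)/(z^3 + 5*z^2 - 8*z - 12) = z*(2*z + 1)/(2*(z^2 + 4*z - 12))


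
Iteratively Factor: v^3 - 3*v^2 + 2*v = (v - 1)*(v^2 - 2*v) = v*(v - 1)*(v - 2)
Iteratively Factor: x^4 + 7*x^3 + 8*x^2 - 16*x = (x - 1)*(x^3 + 8*x^2 + 16*x) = (x - 1)*(x + 4)*(x^2 + 4*x) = x*(x - 1)*(x + 4)*(x + 4)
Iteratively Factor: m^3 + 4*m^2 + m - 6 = (m + 2)*(m^2 + 2*m - 3) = (m + 2)*(m + 3)*(m - 1)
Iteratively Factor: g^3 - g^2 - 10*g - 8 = (g + 2)*(g^2 - 3*g - 4) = (g + 1)*(g + 2)*(g - 4)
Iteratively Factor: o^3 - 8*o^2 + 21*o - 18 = (o - 3)*(o^2 - 5*o + 6) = (o - 3)^2*(o - 2)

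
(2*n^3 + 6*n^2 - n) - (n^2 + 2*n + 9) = 2*n^3 + 5*n^2 - 3*n - 9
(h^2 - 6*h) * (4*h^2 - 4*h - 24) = 4*h^4 - 28*h^3 + 144*h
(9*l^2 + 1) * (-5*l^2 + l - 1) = -45*l^4 + 9*l^3 - 14*l^2 + l - 1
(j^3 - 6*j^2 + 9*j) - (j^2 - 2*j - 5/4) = j^3 - 7*j^2 + 11*j + 5/4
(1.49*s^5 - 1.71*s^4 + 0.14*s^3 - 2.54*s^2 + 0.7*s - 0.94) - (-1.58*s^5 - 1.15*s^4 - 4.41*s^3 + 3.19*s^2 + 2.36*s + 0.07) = 3.07*s^5 - 0.56*s^4 + 4.55*s^3 - 5.73*s^2 - 1.66*s - 1.01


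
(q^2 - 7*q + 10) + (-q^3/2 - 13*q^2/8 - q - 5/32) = -q^3/2 - 5*q^2/8 - 8*q + 315/32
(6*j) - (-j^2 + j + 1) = j^2 + 5*j - 1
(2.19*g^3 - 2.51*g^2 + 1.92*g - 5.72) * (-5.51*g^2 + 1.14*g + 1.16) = -12.0669*g^5 + 16.3267*g^4 - 10.9002*g^3 + 30.7944*g^2 - 4.2936*g - 6.6352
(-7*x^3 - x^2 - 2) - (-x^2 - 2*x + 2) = -7*x^3 + 2*x - 4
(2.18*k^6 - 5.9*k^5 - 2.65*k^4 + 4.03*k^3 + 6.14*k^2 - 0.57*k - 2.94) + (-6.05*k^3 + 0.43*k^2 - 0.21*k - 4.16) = 2.18*k^6 - 5.9*k^5 - 2.65*k^4 - 2.02*k^3 + 6.57*k^2 - 0.78*k - 7.1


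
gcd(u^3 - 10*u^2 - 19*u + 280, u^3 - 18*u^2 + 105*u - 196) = u - 7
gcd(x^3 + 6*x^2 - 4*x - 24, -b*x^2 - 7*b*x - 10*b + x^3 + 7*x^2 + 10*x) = x + 2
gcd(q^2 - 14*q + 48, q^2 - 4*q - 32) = q - 8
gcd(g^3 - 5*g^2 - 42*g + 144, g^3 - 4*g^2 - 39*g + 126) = g^2 + 3*g - 18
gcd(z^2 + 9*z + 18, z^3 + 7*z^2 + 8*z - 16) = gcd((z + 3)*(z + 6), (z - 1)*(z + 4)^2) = 1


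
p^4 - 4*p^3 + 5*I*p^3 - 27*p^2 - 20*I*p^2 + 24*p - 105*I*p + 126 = (p - 7)*(p + 3)*(p + 2*I)*(p + 3*I)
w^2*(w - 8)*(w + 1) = w^4 - 7*w^3 - 8*w^2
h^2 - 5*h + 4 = (h - 4)*(h - 1)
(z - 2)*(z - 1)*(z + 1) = z^3 - 2*z^2 - z + 2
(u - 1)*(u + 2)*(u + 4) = u^3 + 5*u^2 + 2*u - 8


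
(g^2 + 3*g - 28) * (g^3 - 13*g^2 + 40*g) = g^5 - 10*g^4 - 27*g^3 + 484*g^2 - 1120*g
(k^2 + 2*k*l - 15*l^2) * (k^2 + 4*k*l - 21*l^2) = k^4 + 6*k^3*l - 28*k^2*l^2 - 102*k*l^3 + 315*l^4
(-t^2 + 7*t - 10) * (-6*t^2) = 6*t^4 - 42*t^3 + 60*t^2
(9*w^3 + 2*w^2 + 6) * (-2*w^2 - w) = -18*w^5 - 13*w^4 - 2*w^3 - 12*w^2 - 6*w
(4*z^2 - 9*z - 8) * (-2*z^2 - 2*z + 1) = -8*z^4 + 10*z^3 + 38*z^2 + 7*z - 8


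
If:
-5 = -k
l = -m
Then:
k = 5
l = -m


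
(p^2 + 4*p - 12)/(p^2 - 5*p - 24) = (-p^2 - 4*p + 12)/(-p^2 + 5*p + 24)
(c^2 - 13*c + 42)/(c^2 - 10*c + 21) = (c - 6)/(c - 3)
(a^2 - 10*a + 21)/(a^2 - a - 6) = (a - 7)/(a + 2)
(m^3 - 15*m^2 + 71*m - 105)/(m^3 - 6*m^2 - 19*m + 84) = (m - 5)/(m + 4)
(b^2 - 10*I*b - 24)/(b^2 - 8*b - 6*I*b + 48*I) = (b - 4*I)/(b - 8)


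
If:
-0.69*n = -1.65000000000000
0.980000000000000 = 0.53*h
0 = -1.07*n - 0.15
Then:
No Solution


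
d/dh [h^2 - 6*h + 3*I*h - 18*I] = 2*h - 6 + 3*I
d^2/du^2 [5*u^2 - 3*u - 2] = 10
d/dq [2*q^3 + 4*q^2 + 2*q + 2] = 6*q^2 + 8*q + 2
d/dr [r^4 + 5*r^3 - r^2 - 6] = r*(4*r^2 + 15*r - 2)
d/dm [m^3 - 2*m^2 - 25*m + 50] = 3*m^2 - 4*m - 25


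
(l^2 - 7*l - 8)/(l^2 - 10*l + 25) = (l^2 - 7*l - 8)/(l^2 - 10*l + 25)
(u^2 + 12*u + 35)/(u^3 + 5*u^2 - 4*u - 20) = (u + 7)/(u^2 - 4)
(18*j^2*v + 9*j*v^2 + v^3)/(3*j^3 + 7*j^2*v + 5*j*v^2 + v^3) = v*(6*j + v)/(j^2 + 2*j*v + v^2)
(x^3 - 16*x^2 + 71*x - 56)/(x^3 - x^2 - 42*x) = (x^2 - 9*x + 8)/(x*(x + 6))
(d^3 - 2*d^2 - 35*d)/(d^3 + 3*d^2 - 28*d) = (d^2 - 2*d - 35)/(d^2 + 3*d - 28)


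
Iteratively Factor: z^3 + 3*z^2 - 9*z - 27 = (z + 3)*(z^2 - 9) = (z + 3)^2*(z - 3)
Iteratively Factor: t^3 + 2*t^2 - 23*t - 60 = (t + 3)*(t^2 - t - 20) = (t + 3)*(t + 4)*(t - 5)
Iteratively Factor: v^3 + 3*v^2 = (v + 3)*(v^2) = v*(v + 3)*(v)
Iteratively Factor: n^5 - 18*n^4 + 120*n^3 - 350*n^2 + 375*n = (n - 3)*(n^4 - 15*n^3 + 75*n^2 - 125*n) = n*(n - 3)*(n^3 - 15*n^2 + 75*n - 125) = n*(n - 5)*(n - 3)*(n^2 - 10*n + 25) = n*(n - 5)^2*(n - 3)*(n - 5)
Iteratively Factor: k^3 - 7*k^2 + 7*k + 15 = (k + 1)*(k^2 - 8*k + 15) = (k - 3)*(k + 1)*(k - 5)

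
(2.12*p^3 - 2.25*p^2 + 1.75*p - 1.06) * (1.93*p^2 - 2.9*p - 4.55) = 4.0916*p^5 - 10.4905*p^4 + 0.256499999999998*p^3 + 3.1167*p^2 - 4.8885*p + 4.823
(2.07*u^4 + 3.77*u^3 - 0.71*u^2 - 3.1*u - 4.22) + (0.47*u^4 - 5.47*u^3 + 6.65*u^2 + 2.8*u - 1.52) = 2.54*u^4 - 1.7*u^3 + 5.94*u^2 - 0.3*u - 5.74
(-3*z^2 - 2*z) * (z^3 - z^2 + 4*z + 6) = -3*z^5 + z^4 - 10*z^3 - 26*z^2 - 12*z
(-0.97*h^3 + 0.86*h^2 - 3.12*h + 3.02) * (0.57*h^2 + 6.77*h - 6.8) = -0.5529*h^5 - 6.0767*h^4 + 10.6398*h^3 - 25.249*h^2 + 41.6614*h - 20.536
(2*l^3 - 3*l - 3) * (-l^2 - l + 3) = -2*l^5 - 2*l^4 + 9*l^3 + 6*l^2 - 6*l - 9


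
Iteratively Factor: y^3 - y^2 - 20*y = (y + 4)*(y^2 - 5*y) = (y - 5)*(y + 4)*(y)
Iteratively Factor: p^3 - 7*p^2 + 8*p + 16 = (p - 4)*(p^2 - 3*p - 4) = (p - 4)*(p + 1)*(p - 4)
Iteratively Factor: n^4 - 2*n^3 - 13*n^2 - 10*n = (n - 5)*(n^3 + 3*n^2 + 2*n) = (n - 5)*(n + 1)*(n^2 + 2*n) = (n - 5)*(n + 1)*(n + 2)*(n)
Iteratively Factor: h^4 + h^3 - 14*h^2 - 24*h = (h + 2)*(h^3 - h^2 - 12*h) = (h + 2)*(h + 3)*(h^2 - 4*h) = (h - 4)*(h + 2)*(h + 3)*(h)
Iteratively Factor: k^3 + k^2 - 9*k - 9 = (k + 1)*(k^2 - 9) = (k - 3)*(k + 1)*(k + 3)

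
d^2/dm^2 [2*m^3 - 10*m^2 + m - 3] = 12*m - 20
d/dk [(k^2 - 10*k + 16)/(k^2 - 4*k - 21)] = 2*(3*k^2 - 37*k + 137)/(k^4 - 8*k^3 - 26*k^2 + 168*k + 441)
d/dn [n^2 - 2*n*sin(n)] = -2*n*cos(n) + 2*n - 2*sin(n)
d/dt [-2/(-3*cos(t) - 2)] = 6*sin(t)/(3*cos(t) + 2)^2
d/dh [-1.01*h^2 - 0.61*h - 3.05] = -2.02*h - 0.61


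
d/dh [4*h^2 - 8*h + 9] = 8*h - 8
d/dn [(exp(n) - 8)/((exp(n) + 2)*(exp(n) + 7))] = (-exp(2*n) + 16*exp(n) + 86)*exp(n)/(exp(4*n) + 18*exp(3*n) + 109*exp(2*n) + 252*exp(n) + 196)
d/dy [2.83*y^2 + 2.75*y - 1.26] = 5.66*y + 2.75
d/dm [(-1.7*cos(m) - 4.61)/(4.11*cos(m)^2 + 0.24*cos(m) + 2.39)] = (-6.987*cos(m)^2 - 37.8942*cos(m) + 2.9566)*sin(m)/(16.8921*cos(m)^4 + 1.9728*cos(m)^3 + 19.7034*cos(m)^2 + 1.1472*cos(m) + 5.7121)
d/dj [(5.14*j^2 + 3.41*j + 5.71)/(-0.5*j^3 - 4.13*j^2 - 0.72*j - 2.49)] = (2.57*j^4 + 3.41*j^3 + 18.9475*j^2 + 21.5674*j - 4.3797)/(0.25*j^6 + 4.13*j^5 + 17.7769*j^4 + 8.4372*j^3 + 21.0858*j^2 + 3.5856*j + 6.2001)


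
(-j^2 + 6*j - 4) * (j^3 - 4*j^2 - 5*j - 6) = -j^5 + 10*j^4 - 23*j^3 - 8*j^2 - 16*j + 24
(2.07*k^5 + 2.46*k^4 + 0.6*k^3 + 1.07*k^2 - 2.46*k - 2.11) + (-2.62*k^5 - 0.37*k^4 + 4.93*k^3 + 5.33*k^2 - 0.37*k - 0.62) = -0.55*k^5 + 2.09*k^4 + 5.53*k^3 + 6.4*k^2 - 2.83*k - 2.73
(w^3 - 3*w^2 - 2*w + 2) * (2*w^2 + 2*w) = 2*w^5 - 4*w^4 - 10*w^3 + 4*w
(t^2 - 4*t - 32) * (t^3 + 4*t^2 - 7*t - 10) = t^5 - 55*t^3 - 110*t^2 + 264*t + 320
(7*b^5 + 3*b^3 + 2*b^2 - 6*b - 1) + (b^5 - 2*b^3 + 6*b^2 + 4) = 8*b^5 + b^3 + 8*b^2 - 6*b + 3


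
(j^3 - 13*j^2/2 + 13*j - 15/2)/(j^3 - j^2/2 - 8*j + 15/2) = (j - 3)/(j + 3)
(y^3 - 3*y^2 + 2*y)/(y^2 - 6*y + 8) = y*(y - 1)/(y - 4)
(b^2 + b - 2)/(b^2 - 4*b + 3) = (b + 2)/(b - 3)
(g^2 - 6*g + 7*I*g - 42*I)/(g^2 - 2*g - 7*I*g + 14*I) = (g^2 + g*(-6 + 7*I) - 42*I)/(g^2 - g*(2 + 7*I) + 14*I)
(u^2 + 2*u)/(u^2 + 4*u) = (u + 2)/(u + 4)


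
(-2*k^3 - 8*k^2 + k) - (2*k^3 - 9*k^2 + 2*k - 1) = -4*k^3 + k^2 - k + 1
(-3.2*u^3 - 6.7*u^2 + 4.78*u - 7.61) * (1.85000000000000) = -5.92*u^3 - 12.395*u^2 + 8.843*u - 14.0785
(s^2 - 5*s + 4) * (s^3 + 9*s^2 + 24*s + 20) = s^5 + 4*s^4 - 17*s^3 - 64*s^2 - 4*s + 80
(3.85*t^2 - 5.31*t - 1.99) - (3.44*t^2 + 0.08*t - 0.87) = 0.41*t^2 - 5.39*t - 1.12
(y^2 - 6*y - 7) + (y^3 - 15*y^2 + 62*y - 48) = y^3 - 14*y^2 + 56*y - 55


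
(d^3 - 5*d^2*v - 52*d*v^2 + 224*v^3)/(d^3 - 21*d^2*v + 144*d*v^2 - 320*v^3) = (d^2 + 3*d*v - 28*v^2)/(d^2 - 13*d*v + 40*v^2)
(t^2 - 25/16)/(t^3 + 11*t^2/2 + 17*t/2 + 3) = (16*t^2 - 25)/(8*(2*t^3 + 11*t^2 + 17*t + 6))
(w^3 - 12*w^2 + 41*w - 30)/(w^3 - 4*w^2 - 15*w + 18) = (w - 5)/(w + 3)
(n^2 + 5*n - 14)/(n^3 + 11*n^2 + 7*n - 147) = (n - 2)/(n^2 + 4*n - 21)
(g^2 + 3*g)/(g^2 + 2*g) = (g + 3)/(g + 2)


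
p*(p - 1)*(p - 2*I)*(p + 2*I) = p^4 - p^3 + 4*p^2 - 4*p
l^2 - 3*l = l*(l - 3)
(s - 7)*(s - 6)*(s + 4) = s^3 - 9*s^2 - 10*s + 168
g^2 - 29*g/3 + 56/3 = (g - 7)*(g - 8/3)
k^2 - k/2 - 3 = (k - 2)*(k + 3/2)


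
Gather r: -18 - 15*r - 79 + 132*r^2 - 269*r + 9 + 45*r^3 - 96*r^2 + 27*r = 45*r^3 + 36*r^2 - 257*r - 88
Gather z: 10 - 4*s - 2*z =-4*s - 2*z + 10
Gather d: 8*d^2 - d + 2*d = 8*d^2 + d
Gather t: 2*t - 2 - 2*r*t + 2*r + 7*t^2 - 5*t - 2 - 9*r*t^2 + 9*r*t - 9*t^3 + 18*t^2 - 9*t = 2*r - 9*t^3 + t^2*(25 - 9*r) + t*(7*r - 12) - 4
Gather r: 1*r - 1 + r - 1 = 2*r - 2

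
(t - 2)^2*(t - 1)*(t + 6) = t^4 + t^3 - 22*t^2 + 44*t - 24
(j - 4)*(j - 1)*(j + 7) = j^3 + 2*j^2 - 31*j + 28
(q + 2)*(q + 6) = q^2 + 8*q + 12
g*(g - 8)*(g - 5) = g^3 - 13*g^2 + 40*g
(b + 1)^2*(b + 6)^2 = b^4 + 14*b^3 + 61*b^2 + 84*b + 36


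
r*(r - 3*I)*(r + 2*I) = r^3 - I*r^2 + 6*r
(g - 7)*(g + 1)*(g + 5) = g^3 - g^2 - 37*g - 35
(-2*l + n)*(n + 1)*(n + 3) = -2*l*n^2 - 8*l*n - 6*l + n^3 + 4*n^2 + 3*n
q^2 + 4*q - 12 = (q - 2)*(q + 6)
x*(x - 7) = x^2 - 7*x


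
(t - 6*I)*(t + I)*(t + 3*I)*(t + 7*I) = t^4 + 5*I*t^3 + 35*t^2 + 165*I*t - 126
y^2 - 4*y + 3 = (y - 3)*(y - 1)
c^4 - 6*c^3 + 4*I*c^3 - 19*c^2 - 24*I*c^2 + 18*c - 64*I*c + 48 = (c - 8)*(c + 2)*(c + I)*(c + 3*I)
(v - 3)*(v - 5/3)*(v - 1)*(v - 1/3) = v^4 - 6*v^3 + 104*v^2/9 - 74*v/9 + 5/3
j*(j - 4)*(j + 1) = j^3 - 3*j^2 - 4*j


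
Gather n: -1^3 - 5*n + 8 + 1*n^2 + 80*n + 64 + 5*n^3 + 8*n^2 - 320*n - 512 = 5*n^3 + 9*n^2 - 245*n - 441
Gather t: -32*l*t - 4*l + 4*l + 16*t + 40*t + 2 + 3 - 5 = t*(56 - 32*l)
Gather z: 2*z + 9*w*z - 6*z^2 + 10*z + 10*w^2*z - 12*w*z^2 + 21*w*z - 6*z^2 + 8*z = z^2*(-12*w - 12) + z*(10*w^2 + 30*w + 20)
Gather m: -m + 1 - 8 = -m - 7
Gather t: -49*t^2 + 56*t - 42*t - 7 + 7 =-49*t^2 + 14*t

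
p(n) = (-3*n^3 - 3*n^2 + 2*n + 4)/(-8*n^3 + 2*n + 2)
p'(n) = (24*n^2 - 2)*(-3*n^3 - 3*n^2 + 2*n + 4)/(-8*n^3 + 2*n + 2)^2 + (-9*n^2 - 6*n + 2)/(-8*n^3 + 2*n + 2)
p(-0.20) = 2.11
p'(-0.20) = 0.39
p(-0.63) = 0.84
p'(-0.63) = 3.11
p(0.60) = 2.36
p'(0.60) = 7.35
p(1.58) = 0.46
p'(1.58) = 0.12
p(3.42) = 0.46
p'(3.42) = -0.02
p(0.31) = 1.78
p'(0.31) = -0.08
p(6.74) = 0.43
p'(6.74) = -0.01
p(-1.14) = 0.20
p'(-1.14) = 0.25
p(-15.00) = 0.35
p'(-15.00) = 0.00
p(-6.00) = 0.31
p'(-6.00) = -0.01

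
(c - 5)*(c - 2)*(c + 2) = c^3 - 5*c^2 - 4*c + 20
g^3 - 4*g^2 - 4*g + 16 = (g - 4)*(g - 2)*(g + 2)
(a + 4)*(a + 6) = a^2 + 10*a + 24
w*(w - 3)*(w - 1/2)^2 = w^4 - 4*w^3 + 13*w^2/4 - 3*w/4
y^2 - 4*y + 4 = (y - 2)^2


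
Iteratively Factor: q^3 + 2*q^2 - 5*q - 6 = (q - 2)*(q^2 + 4*q + 3) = (q - 2)*(q + 1)*(q + 3)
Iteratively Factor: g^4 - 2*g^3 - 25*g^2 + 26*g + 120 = (g + 2)*(g^3 - 4*g^2 - 17*g + 60) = (g - 5)*(g + 2)*(g^2 + g - 12) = (g - 5)*(g + 2)*(g + 4)*(g - 3)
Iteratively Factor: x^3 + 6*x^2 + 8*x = (x + 4)*(x^2 + 2*x) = x*(x + 4)*(x + 2)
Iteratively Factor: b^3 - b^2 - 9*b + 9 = (b - 3)*(b^2 + 2*b - 3) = (b - 3)*(b - 1)*(b + 3)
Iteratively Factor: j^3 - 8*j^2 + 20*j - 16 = (j - 4)*(j^2 - 4*j + 4) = (j - 4)*(j - 2)*(j - 2)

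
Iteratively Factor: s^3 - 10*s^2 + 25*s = (s - 5)*(s^2 - 5*s) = (s - 5)^2*(s)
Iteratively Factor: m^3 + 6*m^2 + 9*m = (m)*(m^2 + 6*m + 9) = m*(m + 3)*(m + 3)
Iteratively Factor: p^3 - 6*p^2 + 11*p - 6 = (p - 3)*(p^2 - 3*p + 2) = (p - 3)*(p - 2)*(p - 1)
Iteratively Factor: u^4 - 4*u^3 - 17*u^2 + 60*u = (u)*(u^3 - 4*u^2 - 17*u + 60) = u*(u + 4)*(u^2 - 8*u + 15) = u*(u - 5)*(u + 4)*(u - 3)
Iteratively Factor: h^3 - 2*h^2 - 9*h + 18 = (h + 3)*(h^2 - 5*h + 6) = (h - 3)*(h + 3)*(h - 2)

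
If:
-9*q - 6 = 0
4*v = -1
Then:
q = -2/3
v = -1/4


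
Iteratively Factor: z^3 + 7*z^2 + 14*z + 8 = (z + 4)*(z^2 + 3*z + 2) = (z + 2)*(z + 4)*(z + 1)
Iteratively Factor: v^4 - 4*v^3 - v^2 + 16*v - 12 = (v - 3)*(v^3 - v^2 - 4*v + 4) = (v - 3)*(v - 1)*(v^2 - 4) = (v - 3)*(v - 1)*(v + 2)*(v - 2)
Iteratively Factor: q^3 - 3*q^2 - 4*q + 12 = (q + 2)*(q^2 - 5*q + 6) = (q - 2)*(q + 2)*(q - 3)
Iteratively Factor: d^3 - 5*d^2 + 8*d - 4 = (d - 1)*(d^2 - 4*d + 4) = (d - 2)*(d - 1)*(d - 2)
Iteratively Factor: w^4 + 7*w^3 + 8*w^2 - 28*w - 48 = (w + 3)*(w^3 + 4*w^2 - 4*w - 16) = (w + 2)*(w + 3)*(w^2 + 2*w - 8) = (w - 2)*(w + 2)*(w + 3)*(w + 4)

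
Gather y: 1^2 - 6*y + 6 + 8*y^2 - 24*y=8*y^2 - 30*y + 7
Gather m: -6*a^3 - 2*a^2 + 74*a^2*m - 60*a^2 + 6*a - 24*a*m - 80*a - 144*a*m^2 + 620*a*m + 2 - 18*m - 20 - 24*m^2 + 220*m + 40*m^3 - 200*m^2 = -6*a^3 - 62*a^2 - 74*a + 40*m^3 + m^2*(-144*a - 224) + m*(74*a^2 + 596*a + 202) - 18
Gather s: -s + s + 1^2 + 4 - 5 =0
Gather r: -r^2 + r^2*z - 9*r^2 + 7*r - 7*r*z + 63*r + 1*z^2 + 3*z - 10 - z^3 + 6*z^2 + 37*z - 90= r^2*(z - 10) + r*(70 - 7*z) - z^3 + 7*z^2 + 40*z - 100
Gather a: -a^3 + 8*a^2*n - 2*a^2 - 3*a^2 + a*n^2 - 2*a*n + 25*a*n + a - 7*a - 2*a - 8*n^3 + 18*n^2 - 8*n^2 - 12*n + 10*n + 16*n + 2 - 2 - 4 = -a^3 + a^2*(8*n - 5) + a*(n^2 + 23*n - 8) - 8*n^3 + 10*n^2 + 14*n - 4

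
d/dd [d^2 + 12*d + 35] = 2*d + 12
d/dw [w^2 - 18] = 2*w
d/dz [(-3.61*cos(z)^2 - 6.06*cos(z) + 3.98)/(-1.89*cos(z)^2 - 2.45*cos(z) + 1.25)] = (2.6089*cos(z)^2 - 6.0194*cos(z) - 2.176)*sin(z)/(3.5721*cos(z)^4 + 9.261*cos(z)^3 + 1.2775*cos(z)^2 - 6.125*cos(z) + 1.5625)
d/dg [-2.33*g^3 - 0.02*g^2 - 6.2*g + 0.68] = -6.99*g^2 - 0.04*g - 6.2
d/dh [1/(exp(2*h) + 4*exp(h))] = 2*(-exp(h) - 2)*exp(-h)/(exp(h) + 4)^2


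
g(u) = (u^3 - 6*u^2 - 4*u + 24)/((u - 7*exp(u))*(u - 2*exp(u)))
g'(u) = (3*u^2 - 12*u - 4)/((u - 7*exp(u))*(u - 2*exp(u))) + (2*exp(u) - 1)*(u^3 - 6*u^2 - 4*u + 24)/((u - 7*exp(u))*(u - 2*exp(u))^2) + (7*exp(u) - 1)*(u^3 - 6*u^2 - 4*u + 24)/((u - 7*exp(u))^2*(u - 2*exp(u))) = ((u - 7*exp(u))*(u - 2*exp(u))*(3*u^2 - 12*u - 4) + (u - 7*exp(u))*(2*exp(u) - 1)*(u^3 - 6*u^2 - 4*u + 24) + (u - 2*exp(u))*(7*exp(u) - 1)*(u^3 - 6*u^2 - 4*u + 24))/((u - 7*exp(u))^2*(u - 2*exp(u))^2)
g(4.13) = -0.00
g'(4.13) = 0.00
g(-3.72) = -6.52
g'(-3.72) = 2.56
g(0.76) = 0.36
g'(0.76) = -0.92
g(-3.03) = -4.44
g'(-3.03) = 3.53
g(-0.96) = 3.41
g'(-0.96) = 0.53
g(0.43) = 0.78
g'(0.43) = -1.66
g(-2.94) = -4.12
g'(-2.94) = 3.68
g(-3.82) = -6.78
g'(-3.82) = 2.46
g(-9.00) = -14.26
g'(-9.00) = 1.12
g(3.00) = 0.00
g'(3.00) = 0.00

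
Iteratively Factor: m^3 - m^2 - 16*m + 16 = (m + 4)*(m^2 - 5*m + 4) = (m - 4)*(m + 4)*(m - 1)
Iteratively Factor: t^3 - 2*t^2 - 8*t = (t - 4)*(t^2 + 2*t) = (t - 4)*(t + 2)*(t)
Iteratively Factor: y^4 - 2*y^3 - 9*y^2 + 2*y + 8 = (y + 2)*(y^3 - 4*y^2 - y + 4) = (y + 1)*(y + 2)*(y^2 - 5*y + 4) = (y - 4)*(y + 1)*(y + 2)*(y - 1)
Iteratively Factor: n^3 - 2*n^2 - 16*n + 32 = (n + 4)*(n^2 - 6*n + 8) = (n - 2)*(n + 4)*(n - 4)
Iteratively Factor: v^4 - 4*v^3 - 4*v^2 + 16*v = (v + 2)*(v^3 - 6*v^2 + 8*v) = (v - 4)*(v + 2)*(v^2 - 2*v) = v*(v - 4)*(v + 2)*(v - 2)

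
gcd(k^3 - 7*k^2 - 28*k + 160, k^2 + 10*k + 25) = k + 5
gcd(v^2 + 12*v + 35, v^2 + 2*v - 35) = v + 7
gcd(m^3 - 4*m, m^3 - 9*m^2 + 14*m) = m^2 - 2*m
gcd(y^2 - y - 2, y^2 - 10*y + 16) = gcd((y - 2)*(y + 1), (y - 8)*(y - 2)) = y - 2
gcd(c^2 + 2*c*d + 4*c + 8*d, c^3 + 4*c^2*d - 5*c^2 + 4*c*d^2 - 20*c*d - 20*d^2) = c + 2*d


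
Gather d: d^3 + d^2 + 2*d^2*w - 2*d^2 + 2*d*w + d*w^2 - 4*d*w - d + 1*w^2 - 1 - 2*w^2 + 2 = d^3 + d^2*(2*w - 1) + d*(w^2 - 2*w - 1) - w^2 + 1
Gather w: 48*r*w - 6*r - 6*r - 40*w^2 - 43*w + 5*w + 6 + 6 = -12*r - 40*w^2 + w*(48*r - 38) + 12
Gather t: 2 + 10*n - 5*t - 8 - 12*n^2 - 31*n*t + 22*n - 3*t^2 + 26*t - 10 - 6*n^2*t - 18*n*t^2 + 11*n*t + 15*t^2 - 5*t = -12*n^2 + 32*n + t^2*(12 - 18*n) + t*(-6*n^2 - 20*n + 16) - 16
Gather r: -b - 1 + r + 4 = -b + r + 3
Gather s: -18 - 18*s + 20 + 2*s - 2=-16*s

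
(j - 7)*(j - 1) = j^2 - 8*j + 7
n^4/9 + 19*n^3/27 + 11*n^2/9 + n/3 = n*(n/3 + 1)^2*(n + 1/3)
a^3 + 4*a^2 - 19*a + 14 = (a - 2)*(a - 1)*(a + 7)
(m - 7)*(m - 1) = m^2 - 8*m + 7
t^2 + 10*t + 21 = (t + 3)*(t + 7)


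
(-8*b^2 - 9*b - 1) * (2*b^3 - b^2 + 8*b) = -16*b^5 - 10*b^4 - 57*b^3 - 71*b^2 - 8*b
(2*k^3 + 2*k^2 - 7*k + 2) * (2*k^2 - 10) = 4*k^5 + 4*k^4 - 34*k^3 - 16*k^2 + 70*k - 20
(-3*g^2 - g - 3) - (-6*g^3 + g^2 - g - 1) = 6*g^3 - 4*g^2 - 2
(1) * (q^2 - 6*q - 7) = q^2 - 6*q - 7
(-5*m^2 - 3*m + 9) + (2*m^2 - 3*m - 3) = -3*m^2 - 6*m + 6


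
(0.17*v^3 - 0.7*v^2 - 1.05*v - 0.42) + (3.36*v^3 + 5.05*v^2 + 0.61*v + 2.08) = 3.53*v^3 + 4.35*v^2 - 0.44*v + 1.66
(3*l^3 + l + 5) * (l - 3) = 3*l^4 - 9*l^3 + l^2 + 2*l - 15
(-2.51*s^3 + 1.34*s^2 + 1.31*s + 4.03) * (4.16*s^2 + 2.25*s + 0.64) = -10.4416*s^5 - 0.0730999999999984*s^4 + 6.8582*s^3 + 20.5699*s^2 + 9.9059*s + 2.5792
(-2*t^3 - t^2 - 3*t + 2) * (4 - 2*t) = 4*t^4 - 6*t^3 + 2*t^2 - 16*t + 8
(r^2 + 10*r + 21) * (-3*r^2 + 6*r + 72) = -3*r^4 - 24*r^3 + 69*r^2 + 846*r + 1512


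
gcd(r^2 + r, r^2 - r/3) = r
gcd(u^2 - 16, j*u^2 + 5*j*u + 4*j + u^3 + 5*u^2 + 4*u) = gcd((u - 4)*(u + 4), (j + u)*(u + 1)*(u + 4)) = u + 4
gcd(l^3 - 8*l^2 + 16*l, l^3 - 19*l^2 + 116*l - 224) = l - 4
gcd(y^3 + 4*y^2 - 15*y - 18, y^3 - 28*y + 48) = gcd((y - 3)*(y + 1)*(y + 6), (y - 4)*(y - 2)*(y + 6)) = y + 6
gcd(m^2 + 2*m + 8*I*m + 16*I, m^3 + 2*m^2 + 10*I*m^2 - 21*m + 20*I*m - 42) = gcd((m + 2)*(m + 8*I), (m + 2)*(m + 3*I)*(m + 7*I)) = m + 2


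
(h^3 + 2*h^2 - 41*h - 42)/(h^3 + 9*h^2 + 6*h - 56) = (h^2 - 5*h - 6)/(h^2 + 2*h - 8)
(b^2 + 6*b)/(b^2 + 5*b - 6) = b/(b - 1)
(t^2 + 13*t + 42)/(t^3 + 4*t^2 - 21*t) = (t + 6)/(t*(t - 3))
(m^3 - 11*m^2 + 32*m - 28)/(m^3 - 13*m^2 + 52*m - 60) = (m^2 - 9*m + 14)/(m^2 - 11*m + 30)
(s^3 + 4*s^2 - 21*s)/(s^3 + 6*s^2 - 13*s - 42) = s/(s + 2)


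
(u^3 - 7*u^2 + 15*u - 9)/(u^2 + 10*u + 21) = (u^3 - 7*u^2 + 15*u - 9)/(u^2 + 10*u + 21)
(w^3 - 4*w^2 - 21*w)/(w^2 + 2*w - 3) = w*(w - 7)/(w - 1)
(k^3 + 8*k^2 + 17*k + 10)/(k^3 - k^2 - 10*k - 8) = (k + 5)/(k - 4)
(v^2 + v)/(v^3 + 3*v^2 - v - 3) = v/(v^2 + 2*v - 3)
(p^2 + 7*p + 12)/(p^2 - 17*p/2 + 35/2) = 2*(p^2 + 7*p + 12)/(2*p^2 - 17*p + 35)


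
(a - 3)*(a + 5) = a^2 + 2*a - 15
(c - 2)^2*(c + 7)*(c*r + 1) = c^4*r + 3*c^3*r + c^3 - 24*c^2*r + 3*c^2 + 28*c*r - 24*c + 28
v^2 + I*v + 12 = (v - 3*I)*(v + 4*I)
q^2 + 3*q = q*(q + 3)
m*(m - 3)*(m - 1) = m^3 - 4*m^2 + 3*m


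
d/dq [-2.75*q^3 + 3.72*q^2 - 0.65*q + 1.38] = -8.25*q^2 + 7.44*q - 0.65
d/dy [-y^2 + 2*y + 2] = 2 - 2*y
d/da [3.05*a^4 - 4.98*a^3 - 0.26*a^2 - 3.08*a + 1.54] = 12.2*a^3 - 14.94*a^2 - 0.52*a - 3.08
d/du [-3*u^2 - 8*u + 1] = -6*u - 8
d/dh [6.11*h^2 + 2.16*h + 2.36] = 12.22*h + 2.16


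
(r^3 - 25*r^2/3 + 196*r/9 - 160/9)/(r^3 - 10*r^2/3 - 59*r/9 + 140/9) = (3*r - 8)/(3*r + 7)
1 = 1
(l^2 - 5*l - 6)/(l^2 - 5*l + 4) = (l^2 - 5*l - 6)/(l^2 - 5*l + 4)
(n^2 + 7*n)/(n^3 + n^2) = (n + 7)/(n*(n + 1))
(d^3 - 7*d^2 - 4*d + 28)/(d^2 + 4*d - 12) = (d^2 - 5*d - 14)/(d + 6)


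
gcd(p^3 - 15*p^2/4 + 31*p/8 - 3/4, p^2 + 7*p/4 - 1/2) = p - 1/4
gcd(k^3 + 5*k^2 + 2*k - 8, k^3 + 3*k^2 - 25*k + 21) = k - 1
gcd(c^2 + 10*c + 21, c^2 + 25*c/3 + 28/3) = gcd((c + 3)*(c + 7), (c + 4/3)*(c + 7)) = c + 7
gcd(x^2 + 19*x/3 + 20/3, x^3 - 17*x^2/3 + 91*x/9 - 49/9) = 1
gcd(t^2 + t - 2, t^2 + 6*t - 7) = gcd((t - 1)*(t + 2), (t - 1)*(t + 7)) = t - 1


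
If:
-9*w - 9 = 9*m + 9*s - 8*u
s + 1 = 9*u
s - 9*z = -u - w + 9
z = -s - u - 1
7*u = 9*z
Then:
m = -10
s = -1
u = 0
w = 10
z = 0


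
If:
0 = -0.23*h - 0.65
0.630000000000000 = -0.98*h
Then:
No Solution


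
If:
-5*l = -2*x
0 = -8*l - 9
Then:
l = -9/8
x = -45/16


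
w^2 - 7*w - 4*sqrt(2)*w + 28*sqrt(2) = (w - 7)*(w - 4*sqrt(2))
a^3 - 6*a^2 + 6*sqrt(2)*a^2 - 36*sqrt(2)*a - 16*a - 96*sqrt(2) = (a - 8)*(a + 2)*(a + 6*sqrt(2))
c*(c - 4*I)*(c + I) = c^3 - 3*I*c^2 + 4*c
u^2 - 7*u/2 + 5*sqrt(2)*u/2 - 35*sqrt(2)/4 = (u - 7/2)*(u + 5*sqrt(2)/2)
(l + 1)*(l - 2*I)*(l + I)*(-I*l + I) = -I*l^4 - l^3 - I*l^2 + l + 2*I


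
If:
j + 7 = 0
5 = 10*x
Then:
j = -7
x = 1/2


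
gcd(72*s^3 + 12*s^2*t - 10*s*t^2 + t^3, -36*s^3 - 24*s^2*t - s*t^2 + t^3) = 12*s^2 + 4*s*t - t^2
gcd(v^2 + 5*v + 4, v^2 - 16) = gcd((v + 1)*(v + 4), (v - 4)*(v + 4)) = v + 4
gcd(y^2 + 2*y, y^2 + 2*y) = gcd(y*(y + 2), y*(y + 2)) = y^2 + 2*y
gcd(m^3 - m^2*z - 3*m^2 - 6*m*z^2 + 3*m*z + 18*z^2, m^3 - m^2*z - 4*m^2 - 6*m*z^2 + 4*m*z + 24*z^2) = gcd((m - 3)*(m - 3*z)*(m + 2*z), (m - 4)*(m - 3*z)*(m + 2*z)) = -m^2 + m*z + 6*z^2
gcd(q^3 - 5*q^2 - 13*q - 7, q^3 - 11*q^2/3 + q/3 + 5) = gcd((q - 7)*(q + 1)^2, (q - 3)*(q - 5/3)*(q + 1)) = q + 1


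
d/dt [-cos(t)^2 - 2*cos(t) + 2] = 2*(cos(t) + 1)*sin(t)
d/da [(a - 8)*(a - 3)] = 2*a - 11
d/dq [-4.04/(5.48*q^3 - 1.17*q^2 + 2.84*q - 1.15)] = (66.4176*q^2 - 9.4536*q + 11.4736)/(5.48*q^3 - 1.17*q^2 + 2.84*q - 1.15)^2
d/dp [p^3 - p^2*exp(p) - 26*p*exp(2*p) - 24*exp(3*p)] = -p^2*exp(p) + 3*p^2 - 52*p*exp(2*p) - 2*p*exp(p) - 72*exp(3*p) - 26*exp(2*p)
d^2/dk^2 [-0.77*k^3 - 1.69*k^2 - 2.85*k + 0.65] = -4.62*k - 3.38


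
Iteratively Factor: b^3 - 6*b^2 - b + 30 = (b - 5)*(b^2 - b - 6) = (b - 5)*(b + 2)*(b - 3)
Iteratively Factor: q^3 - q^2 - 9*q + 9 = (q - 3)*(q^2 + 2*q - 3) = (q - 3)*(q + 3)*(q - 1)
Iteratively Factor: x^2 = (x)*(x)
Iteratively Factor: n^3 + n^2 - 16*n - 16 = (n + 4)*(n^2 - 3*n - 4) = (n - 4)*(n + 4)*(n + 1)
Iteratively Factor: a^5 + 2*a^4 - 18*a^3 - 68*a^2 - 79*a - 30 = (a + 1)*(a^4 + a^3 - 19*a^2 - 49*a - 30) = (a + 1)*(a + 2)*(a^3 - a^2 - 17*a - 15) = (a - 5)*(a + 1)*(a + 2)*(a^2 + 4*a + 3) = (a - 5)*(a + 1)*(a + 2)*(a + 3)*(a + 1)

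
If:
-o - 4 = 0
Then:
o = -4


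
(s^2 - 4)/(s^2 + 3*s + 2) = (s - 2)/(s + 1)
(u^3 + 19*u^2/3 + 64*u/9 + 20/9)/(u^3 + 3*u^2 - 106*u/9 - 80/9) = (3*u + 2)/(3*u - 8)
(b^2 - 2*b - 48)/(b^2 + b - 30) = (b - 8)/(b - 5)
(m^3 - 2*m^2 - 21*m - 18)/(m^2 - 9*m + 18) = (m^2 + 4*m + 3)/(m - 3)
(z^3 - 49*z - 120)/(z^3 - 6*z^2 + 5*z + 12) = (z^3 - 49*z - 120)/(z^3 - 6*z^2 + 5*z + 12)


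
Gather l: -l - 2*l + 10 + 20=30 - 3*l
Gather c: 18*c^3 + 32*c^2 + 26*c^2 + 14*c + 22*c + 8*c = 18*c^3 + 58*c^2 + 44*c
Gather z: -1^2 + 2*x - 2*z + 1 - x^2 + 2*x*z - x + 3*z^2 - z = -x^2 + x + 3*z^2 + z*(2*x - 3)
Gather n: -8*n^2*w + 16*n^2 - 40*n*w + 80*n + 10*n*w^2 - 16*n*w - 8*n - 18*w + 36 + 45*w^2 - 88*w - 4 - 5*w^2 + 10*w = n^2*(16 - 8*w) + n*(10*w^2 - 56*w + 72) + 40*w^2 - 96*w + 32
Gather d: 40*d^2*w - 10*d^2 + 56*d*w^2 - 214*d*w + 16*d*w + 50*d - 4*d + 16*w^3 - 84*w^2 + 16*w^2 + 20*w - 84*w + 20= d^2*(40*w - 10) + d*(56*w^2 - 198*w + 46) + 16*w^3 - 68*w^2 - 64*w + 20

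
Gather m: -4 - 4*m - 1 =-4*m - 5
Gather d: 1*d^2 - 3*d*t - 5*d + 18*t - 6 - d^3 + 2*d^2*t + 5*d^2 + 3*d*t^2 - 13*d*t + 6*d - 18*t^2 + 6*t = -d^3 + d^2*(2*t + 6) + d*(3*t^2 - 16*t + 1) - 18*t^2 + 24*t - 6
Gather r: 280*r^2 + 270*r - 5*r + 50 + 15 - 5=280*r^2 + 265*r + 60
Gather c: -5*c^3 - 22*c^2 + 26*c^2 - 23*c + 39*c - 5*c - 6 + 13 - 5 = -5*c^3 + 4*c^2 + 11*c + 2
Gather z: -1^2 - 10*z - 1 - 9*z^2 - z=-9*z^2 - 11*z - 2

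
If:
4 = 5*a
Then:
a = 4/5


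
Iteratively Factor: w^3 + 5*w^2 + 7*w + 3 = (w + 1)*(w^2 + 4*w + 3) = (w + 1)*(w + 3)*(w + 1)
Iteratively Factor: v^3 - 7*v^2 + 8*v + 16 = (v - 4)*(v^2 - 3*v - 4) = (v - 4)^2*(v + 1)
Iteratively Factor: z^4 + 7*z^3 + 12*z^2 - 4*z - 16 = (z - 1)*(z^3 + 8*z^2 + 20*z + 16) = (z - 1)*(z + 2)*(z^2 + 6*z + 8) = (z - 1)*(z + 2)^2*(z + 4)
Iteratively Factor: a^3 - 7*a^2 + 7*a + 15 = (a - 5)*(a^2 - 2*a - 3) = (a - 5)*(a + 1)*(a - 3)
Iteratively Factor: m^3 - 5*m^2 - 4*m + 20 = (m - 2)*(m^2 - 3*m - 10) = (m - 2)*(m + 2)*(m - 5)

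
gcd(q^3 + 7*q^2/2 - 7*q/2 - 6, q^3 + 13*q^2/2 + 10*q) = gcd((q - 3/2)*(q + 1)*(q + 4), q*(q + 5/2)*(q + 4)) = q + 4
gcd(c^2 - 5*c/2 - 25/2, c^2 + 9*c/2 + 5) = c + 5/2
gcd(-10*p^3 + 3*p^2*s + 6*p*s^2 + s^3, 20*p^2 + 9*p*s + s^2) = 5*p + s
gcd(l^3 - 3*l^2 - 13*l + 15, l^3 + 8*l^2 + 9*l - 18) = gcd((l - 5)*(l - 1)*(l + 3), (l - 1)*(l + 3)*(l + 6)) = l^2 + 2*l - 3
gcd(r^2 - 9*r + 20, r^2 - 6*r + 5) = r - 5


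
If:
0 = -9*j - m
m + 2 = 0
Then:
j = 2/9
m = -2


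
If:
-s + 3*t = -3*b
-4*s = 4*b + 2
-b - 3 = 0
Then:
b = -3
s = 5/2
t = 23/6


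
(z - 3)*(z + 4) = z^2 + z - 12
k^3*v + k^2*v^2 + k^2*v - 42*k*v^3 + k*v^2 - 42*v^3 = (k - 6*v)*(k + 7*v)*(k*v + v)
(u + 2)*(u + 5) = u^2 + 7*u + 10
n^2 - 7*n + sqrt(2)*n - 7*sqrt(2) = (n - 7)*(n + sqrt(2))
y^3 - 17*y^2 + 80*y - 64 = (y - 8)^2*(y - 1)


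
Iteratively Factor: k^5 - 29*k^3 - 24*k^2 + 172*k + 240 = (k - 5)*(k^4 + 5*k^3 - 4*k^2 - 44*k - 48) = (k - 5)*(k - 3)*(k^3 + 8*k^2 + 20*k + 16) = (k - 5)*(k - 3)*(k + 2)*(k^2 + 6*k + 8) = (k - 5)*(k - 3)*(k + 2)*(k + 4)*(k + 2)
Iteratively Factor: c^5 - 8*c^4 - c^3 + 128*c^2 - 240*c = (c + 4)*(c^4 - 12*c^3 + 47*c^2 - 60*c) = (c - 4)*(c + 4)*(c^3 - 8*c^2 + 15*c) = c*(c - 4)*(c + 4)*(c^2 - 8*c + 15) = c*(c - 5)*(c - 4)*(c + 4)*(c - 3)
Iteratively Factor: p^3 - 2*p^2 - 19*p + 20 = (p - 5)*(p^2 + 3*p - 4) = (p - 5)*(p + 4)*(p - 1)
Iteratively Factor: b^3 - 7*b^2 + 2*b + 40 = (b - 5)*(b^2 - 2*b - 8) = (b - 5)*(b + 2)*(b - 4)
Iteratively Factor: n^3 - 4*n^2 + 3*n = (n - 1)*(n^2 - 3*n) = (n - 3)*(n - 1)*(n)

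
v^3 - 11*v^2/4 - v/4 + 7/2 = (v - 2)*(v - 7/4)*(v + 1)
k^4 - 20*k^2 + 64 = (k - 4)*(k - 2)*(k + 2)*(k + 4)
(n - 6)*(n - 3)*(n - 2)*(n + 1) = n^4 - 10*n^3 + 25*n^2 - 36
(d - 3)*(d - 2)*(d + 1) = d^3 - 4*d^2 + d + 6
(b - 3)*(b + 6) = b^2 + 3*b - 18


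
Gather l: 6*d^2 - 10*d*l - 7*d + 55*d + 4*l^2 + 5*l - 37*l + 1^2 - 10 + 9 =6*d^2 + 48*d + 4*l^2 + l*(-10*d - 32)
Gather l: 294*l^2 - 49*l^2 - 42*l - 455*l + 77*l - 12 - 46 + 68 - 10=245*l^2 - 420*l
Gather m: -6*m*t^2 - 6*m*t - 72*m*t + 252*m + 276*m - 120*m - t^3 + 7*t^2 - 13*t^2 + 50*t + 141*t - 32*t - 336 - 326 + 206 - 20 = m*(-6*t^2 - 78*t + 408) - t^3 - 6*t^2 + 159*t - 476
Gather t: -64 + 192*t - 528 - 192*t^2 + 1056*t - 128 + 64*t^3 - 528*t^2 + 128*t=64*t^3 - 720*t^2 + 1376*t - 720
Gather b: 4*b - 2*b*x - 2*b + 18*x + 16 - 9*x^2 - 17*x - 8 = b*(2 - 2*x) - 9*x^2 + x + 8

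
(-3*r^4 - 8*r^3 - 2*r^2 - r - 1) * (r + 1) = -3*r^5 - 11*r^4 - 10*r^3 - 3*r^2 - 2*r - 1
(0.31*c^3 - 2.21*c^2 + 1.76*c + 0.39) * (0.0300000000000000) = 0.0093*c^3 - 0.0663*c^2 + 0.0528*c + 0.0117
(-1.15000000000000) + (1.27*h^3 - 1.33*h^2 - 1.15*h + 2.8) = 1.27*h^3 - 1.33*h^2 - 1.15*h + 1.65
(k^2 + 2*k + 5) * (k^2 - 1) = k^4 + 2*k^3 + 4*k^2 - 2*k - 5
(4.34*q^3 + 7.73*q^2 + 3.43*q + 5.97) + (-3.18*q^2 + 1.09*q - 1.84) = 4.34*q^3 + 4.55*q^2 + 4.52*q + 4.13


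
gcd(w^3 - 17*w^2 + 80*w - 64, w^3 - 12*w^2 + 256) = w^2 - 16*w + 64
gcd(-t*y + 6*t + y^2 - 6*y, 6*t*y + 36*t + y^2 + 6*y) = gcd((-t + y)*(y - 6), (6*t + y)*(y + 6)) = 1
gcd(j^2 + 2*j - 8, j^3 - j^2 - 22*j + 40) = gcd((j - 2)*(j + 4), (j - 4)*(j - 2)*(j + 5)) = j - 2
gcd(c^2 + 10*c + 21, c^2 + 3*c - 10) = 1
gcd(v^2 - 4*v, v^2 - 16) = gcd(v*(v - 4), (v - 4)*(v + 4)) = v - 4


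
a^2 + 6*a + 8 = (a + 2)*(a + 4)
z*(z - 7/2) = z^2 - 7*z/2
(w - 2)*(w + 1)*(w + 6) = w^3 + 5*w^2 - 8*w - 12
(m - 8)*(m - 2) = m^2 - 10*m + 16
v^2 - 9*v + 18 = (v - 6)*(v - 3)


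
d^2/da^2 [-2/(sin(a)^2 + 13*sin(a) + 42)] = 2*(4*sin(a)^4 + 39*sin(a)^3 - 5*sin(a)^2 - 624*sin(a) - 254)/(sin(a)^2 + 13*sin(a) + 42)^3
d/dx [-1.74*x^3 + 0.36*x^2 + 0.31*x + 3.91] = -5.22*x^2 + 0.72*x + 0.31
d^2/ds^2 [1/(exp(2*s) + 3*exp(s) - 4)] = (2*(2*exp(s) + 3)^2*exp(s) - (4*exp(s) + 3)*(exp(2*s) + 3*exp(s) - 4))*exp(s)/(exp(2*s) + 3*exp(s) - 4)^3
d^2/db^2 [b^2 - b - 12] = 2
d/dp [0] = 0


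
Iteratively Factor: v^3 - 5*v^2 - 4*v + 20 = (v - 2)*(v^2 - 3*v - 10) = (v - 2)*(v + 2)*(v - 5)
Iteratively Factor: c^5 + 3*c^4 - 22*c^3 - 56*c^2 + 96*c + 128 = (c + 1)*(c^4 + 2*c^3 - 24*c^2 - 32*c + 128) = (c + 1)*(c + 4)*(c^3 - 2*c^2 - 16*c + 32) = (c + 1)*(c + 4)^2*(c^2 - 6*c + 8) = (c - 4)*(c + 1)*(c + 4)^2*(c - 2)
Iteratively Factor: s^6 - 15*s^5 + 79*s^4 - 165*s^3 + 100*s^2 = (s - 1)*(s^5 - 14*s^4 + 65*s^3 - 100*s^2) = (s - 4)*(s - 1)*(s^4 - 10*s^3 + 25*s^2) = s*(s - 4)*(s - 1)*(s^3 - 10*s^2 + 25*s) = s*(s - 5)*(s - 4)*(s - 1)*(s^2 - 5*s) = s*(s - 5)^2*(s - 4)*(s - 1)*(s)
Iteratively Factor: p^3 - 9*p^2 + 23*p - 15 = (p - 5)*(p^2 - 4*p + 3) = (p - 5)*(p - 1)*(p - 3)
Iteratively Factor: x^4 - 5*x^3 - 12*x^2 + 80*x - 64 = (x + 4)*(x^3 - 9*x^2 + 24*x - 16) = (x - 1)*(x + 4)*(x^2 - 8*x + 16) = (x - 4)*(x - 1)*(x + 4)*(x - 4)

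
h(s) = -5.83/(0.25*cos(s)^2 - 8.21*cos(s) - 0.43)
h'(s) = -5.83*(0.5*sin(s)*cos(s) - 8.21*sin(s))/(0.25*cos(s)^2 - 8.21*cos(s) - 0.43)^2 = (47.8643 - 2.915*cos(s))*sin(s)/(-0.25*cos(s)^2 + 8.21*cos(s) + 0.43)^2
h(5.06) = 1.82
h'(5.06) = -4.31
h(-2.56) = -0.88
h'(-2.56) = -0.63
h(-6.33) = 0.70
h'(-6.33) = -0.03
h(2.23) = -1.24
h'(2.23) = 1.78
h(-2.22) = -1.26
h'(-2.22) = -1.85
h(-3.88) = -1.01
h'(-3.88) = 1.01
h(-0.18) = 0.71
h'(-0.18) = -0.12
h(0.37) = 0.74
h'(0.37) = 0.26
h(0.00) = 0.69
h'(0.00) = 0.00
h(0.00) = 0.69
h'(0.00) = 0.00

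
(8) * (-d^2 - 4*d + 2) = -8*d^2 - 32*d + 16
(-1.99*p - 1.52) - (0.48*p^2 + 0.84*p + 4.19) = -0.48*p^2 - 2.83*p - 5.71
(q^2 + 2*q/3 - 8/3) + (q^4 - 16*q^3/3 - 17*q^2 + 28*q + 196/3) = q^4 - 16*q^3/3 - 16*q^2 + 86*q/3 + 188/3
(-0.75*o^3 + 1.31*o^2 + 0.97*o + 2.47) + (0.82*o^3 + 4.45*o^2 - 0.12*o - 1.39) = 0.07*o^3 + 5.76*o^2 + 0.85*o + 1.08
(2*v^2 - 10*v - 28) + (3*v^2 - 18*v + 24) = 5*v^2 - 28*v - 4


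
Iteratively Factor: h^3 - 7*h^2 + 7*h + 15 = (h - 5)*(h^2 - 2*h - 3) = (h - 5)*(h - 3)*(h + 1)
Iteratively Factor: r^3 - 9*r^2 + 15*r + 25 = (r + 1)*(r^2 - 10*r + 25) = (r - 5)*(r + 1)*(r - 5)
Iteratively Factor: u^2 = (u)*(u)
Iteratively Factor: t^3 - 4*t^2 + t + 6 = (t - 2)*(t^2 - 2*t - 3) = (t - 2)*(t + 1)*(t - 3)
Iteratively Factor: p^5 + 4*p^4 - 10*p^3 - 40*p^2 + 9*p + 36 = (p - 3)*(p^4 + 7*p^3 + 11*p^2 - 7*p - 12) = (p - 3)*(p + 3)*(p^3 + 4*p^2 - p - 4) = (p - 3)*(p - 1)*(p + 3)*(p^2 + 5*p + 4) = (p - 3)*(p - 1)*(p + 3)*(p + 4)*(p + 1)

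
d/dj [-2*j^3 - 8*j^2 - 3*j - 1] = -6*j^2 - 16*j - 3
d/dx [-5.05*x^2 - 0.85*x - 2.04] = -10.1*x - 0.85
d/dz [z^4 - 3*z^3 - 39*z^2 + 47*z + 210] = 4*z^3 - 9*z^2 - 78*z + 47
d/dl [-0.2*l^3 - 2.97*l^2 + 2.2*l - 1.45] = -0.6*l^2 - 5.94*l + 2.2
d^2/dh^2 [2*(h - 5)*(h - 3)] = 4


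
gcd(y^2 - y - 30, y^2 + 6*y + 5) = y + 5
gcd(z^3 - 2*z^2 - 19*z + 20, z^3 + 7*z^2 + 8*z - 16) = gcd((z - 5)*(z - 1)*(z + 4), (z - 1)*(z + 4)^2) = z^2 + 3*z - 4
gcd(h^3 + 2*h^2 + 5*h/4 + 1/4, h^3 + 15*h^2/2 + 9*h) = 1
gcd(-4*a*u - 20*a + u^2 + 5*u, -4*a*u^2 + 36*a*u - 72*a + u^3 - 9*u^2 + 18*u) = -4*a + u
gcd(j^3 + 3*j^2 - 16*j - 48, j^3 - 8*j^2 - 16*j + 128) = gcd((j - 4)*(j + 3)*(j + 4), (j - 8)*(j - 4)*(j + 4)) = j^2 - 16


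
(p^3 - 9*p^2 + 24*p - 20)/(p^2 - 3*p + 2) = (p^2 - 7*p + 10)/(p - 1)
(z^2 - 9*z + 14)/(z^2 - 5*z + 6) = (z - 7)/(z - 3)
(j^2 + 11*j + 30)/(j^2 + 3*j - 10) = (j + 6)/(j - 2)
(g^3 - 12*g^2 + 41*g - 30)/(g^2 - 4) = (g^3 - 12*g^2 + 41*g - 30)/(g^2 - 4)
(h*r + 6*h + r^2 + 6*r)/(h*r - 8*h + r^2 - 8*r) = (r + 6)/(r - 8)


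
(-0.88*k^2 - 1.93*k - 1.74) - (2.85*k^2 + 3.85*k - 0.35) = -3.73*k^2 - 5.78*k - 1.39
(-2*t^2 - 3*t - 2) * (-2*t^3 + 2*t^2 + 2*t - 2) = 4*t^5 + 2*t^4 - 6*t^3 - 6*t^2 + 2*t + 4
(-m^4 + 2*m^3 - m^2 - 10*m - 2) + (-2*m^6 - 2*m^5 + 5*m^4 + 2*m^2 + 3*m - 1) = -2*m^6 - 2*m^5 + 4*m^4 + 2*m^3 + m^2 - 7*m - 3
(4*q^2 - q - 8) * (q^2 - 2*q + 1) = 4*q^4 - 9*q^3 - 2*q^2 + 15*q - 8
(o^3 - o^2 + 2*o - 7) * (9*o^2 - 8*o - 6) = 9*o^5 - 17*o^4 + 20*o^3 - 73*o^2 + 44*o + 42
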